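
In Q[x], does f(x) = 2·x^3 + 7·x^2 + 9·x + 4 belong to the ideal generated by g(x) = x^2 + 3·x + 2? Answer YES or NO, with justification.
In Q[x] the ideal (g) consists of all multiples of g, so f ∈ (g) iff g | f, i.e. iff the remainder of f on division by g is 0. Divide f by g (g is monic, so eliminate the leading term of the running remainder at each step):
  leading term 2·x^3: subtract (2·x)·g(x) = 2·x^3 + 6·x^2 + 4·x, leaving x^2 + 5·x + 4
  leading term x^2: subtract (1)·g(x) = x^2 + 3·x + 2, leaving 2·x + 2
The remainder r(x) = 2·x + 2 ≠ 0 (and deg r < deg g), so g ∤ f, i.e. f ∉ (g).

Final answer: NO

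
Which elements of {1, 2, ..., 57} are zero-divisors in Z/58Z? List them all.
An element a ∈ Z/58Z (with a ≠ 0) is a zero-divisor iff gcd(a, 58) > 1 (because a is a unit precisely when gcd(a, n) = 1, and in Z/nZ every nonzero, non-unit element is a zero-divisor). Scan a = 1, ..., 57 and keep those with gcd(a, 58) > 1:
  gcd(2, 58) = 2, gcd(4, 58) = 2, gcd(6, 58) = 2, gcd(8, 58) = 2, gcd(10, 58) = 2, gcd(12, 58) = 2, gcd(14, 58) = 2, gcd(16, 58) = 2, gcd(18, 58) = 2, gcd(20, 58) = 2, gcd(22, 58) = 2, gcd(24, 58) = 2, gcd(26, 58) = 2, gcd(28, 58) = 2, gcd(29, 58) = 29, gcd(30, 58) = 2, gcd(32, 58) = 2, gcd(34, 58) = 2, gcd(36, 58) = 2, gcd(38, 58) = 2, gcd(40, 58) = 2, gcd(42, 58) = 2, gcd(44, 58) = 2, gcd(46, 58) = 2, gcd(48, 58) = 2, gcd(50, 58) = 2, gcd(52, 58) = 2, gcd(54, 58) = 2, gcd(56, 58) = 2.
All other a ∈ {1, ..., 57} have gcd(a, 58) = 1 and are units. So the nonzero zero-divisors are exactly the 29 values of a appearing in this scan.

Final answer: nonzero zero-divisors of Z/58Z = {2, 4, 6, 8, 10, 12, 14, 16, 18, 20, 22, 24, 26, 28, 29, 30, 32, 34, 36, 38, 40, 42, 44, 46, 48, 50, 52, 54, 56}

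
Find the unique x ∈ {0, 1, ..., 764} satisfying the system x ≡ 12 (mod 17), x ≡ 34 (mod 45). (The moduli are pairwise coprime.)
x ≡ 709 (mod 765); the representative in [0, 765) is 709

The moduli 17, 45 are pairwise coprime, so by the CRT there is a unique solution mod 17·45 = 765.
Solve by successive substitution. Start with x ≡ 12 (mod 17).
  Combine with x ≡ 34 (mod 45): write x = 12 + 17·t and require 12 + 17·t ≡ 34 (mod 45), i.e. 17·t ≡ 34 − 12 ≡ 22 (mod 45). Since 17^(−1) ≡ 8 (mod 45), t ≡ 8·22 ≡ 41 (mod 45). So x ≡ 12 + 17·41 = 709 (mod 765).
Unique solution in [0, 765): x = 709.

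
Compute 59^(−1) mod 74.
59^(−1) ≡ 69 (mod 74)

Apply the extended Euclidean algorithm to (74, 59), tracking rows (r, s, t) with s·74 + t·59 = r. Each division r_prev = q·r_cur + r_new produces the new row as (previous row) − q·(current row):
  row A: (74, 1, 0)   [1·74 + 0·59 = 74]
  row B: (59, 0, 1)   [0·74 + 1·59 = 59]
  74 = 1·59 + 15   → row C = row A − 1·row B = (15, 1, −1)   [check: 1·74 − 1·59 = 15]
  59 = 3·15 + 14   → row D = row B − 3·row C = (14, −3, 4)   [check: −3·74 + 4·59 = 14]
  15 = 1·14 + 1   → row E = row C − 1·row D = (1, 4, −5)   [check: 4·74 − 5·59 = 1]
  14 = 14·1 + 0   → remainder 0, stop. gcd = 1 (last nonzero row E).
The gcd is 1, so 59 is invertible mod 74. The last nonzero row gives 4·74 − 5·59 = 1, so t = −5. So 59^(−1) ≡ −5 ≡ 69 (mod 74). Verify: 59 · 69 = 4071 ≡ 1 (mod 74). ✓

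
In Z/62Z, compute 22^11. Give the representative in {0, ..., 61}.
Use repeated squaring. Binary(11) = 1011. Walk through the bits of the exponent 11 left-to-right: at each bit after the leading one, square the running value, then multiply by 22 if the bit is 1 (always reducing mod 62):
  bit 1 = 1 (leading): start with 22.
  bit 2 = 0: square 22^2 = 484 ≡ 50 (mod 62).
  bit 3 = 1: square 50^2 = 2500 ≡ 20; bit is 1, so multiply 20·22 = 440 ≡ 6 (mod 62).
  bit 4 = 1: square 6^2 = 36; bit is 1, so multiply 36·22 = 792 ≡ 48 (mod 62).
Final value: 22^11 ≡ 48 (mod 62).

Final answer: 48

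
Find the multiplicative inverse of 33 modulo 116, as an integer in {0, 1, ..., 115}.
Apply the extended Euclidean algorithm to (116, 33), tracking rows (r, s, t) with s·116 + t·33 = r. Each division r_prev = q·r_cur + r_new produces the new row as (previous row) − q·(current row):
  row A: (116, 1, 0)   [1·116 + 0·33 = 116]
  row B: (33, 0, 1)   [0·116 + 1·33 = 33]
  116 = 3·33 + 17   → row C = row A − 3·row B = (17, 1, −3)   [check: 1·116 − 3·33 = 17]
  33 = 1·17 + 16   → row D = row B − 1·row C = (16, −1, 4)   [check: −1·116 + 4·33 = 16]
  17 = 1·16 + 1   → row E = row C − 1·row D = (1, 2, −7)   [check: 2·116 − 7·33 = 1]
  16 = 16·1 + 0   → remainder 0, stop. gcd = 1 (last nonzero row E).
The gcd is 1, so 33 is invertible mod 116. The last nonzero row gives 2·116 − 7·33 = 1, so t = −7. So 33^(−1) ≡ −7 ≡ 109 (mod 116). Verify: 33 · 109 = 3597 ≡ 1 (mod 116). ✓

Final answer: 33^(−1) ≡ 109 (mod 116)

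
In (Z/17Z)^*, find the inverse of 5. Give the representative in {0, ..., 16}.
5^(−1) ≡ 7 (mod 17)

Apply the extended Euclidean algorithm to (17, 5), tracking rows (r, s, t) with s·17 + t·5 = r. Each division r_prev = q·r_cur + r_new produces the new row as (previous row) − q·(current row):
  row A: (17, 1, 0)   [1·17 + 0·5 = 17]
  row B: (5, 0, 1)   [0·17 + 1·5 = 5]
  17 = 3·5 + 2   → row C = row A − 3·row B = (2, 1, −3)   [check: 1·17 − 3·5 = 2]
  5 = 2·2 + 1   → row D = row B − 2·row C = (1, −2, 7)   [check: −2·17 + 7·5 = 1]
  2 = 2·1 + 0   → remainder 0, stop. gcd = 1 (last nonzero row D).
The gcd is 1, so 5 is invertible mod 17. The last nonzero row gives −2·17 + 7·5 = 1, so t = 7. So 5^(−1) ≡ 7 (mod 17). Verify: 5 · 7 = 35 ≡ 1 (mod 17). ✓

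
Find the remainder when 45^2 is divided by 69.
Use repeated squaring. Binary(2) = 10. Walk through the bits of the exponent 2 left-to-right: at each bit after the leading one, square the running value, then multiply by 45 if the bit is 1 (always reducing mod 69):
  bit 1 = 1 (leading): start with 45.
  bit 2 = 0: square 45^2 = 2025 ≡ 24 (mod 69).
Final value: 45^2 ≡ 24 (mod 69).

Final answer: 24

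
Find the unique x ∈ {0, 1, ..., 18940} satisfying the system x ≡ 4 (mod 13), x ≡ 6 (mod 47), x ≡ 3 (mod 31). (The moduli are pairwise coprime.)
The moduli 13, 47, 31 are pairwise coprime, so by the CRT there is a unique solution mod 13·47·31 = 18941.
Solve by successive substitution. Start with x ≡ 4 (mod 13).
  Combine with x ≡ 6 (mod 47): write x = 4 + 13·t and require 4 + 13·t ≡ 6 (mod 47), i.e. 13·t ≡ 6 − 4 ≡ 2 (mod 47). Since 13^(−1) ≡ 29 (mod 47), t ≡ 29·2 ≡ 11 (mod 47). So x ≡ 4 + 13·11 = 147 (mod 611).
  Combine with x ≡ 3 (mod 31): write x = 147 + 611·t and require 147 + 611·t ≡ 3 (mod 31), i.e. 611·t ≡ 3 − 147 ≡ 11 (mod 31). Since 611^(−1) ≡ 24 (mod 31) (611 ≡ 22 (mod 31)), t ≡ 24·11 ≡ 16 (mod 31). So x ≡ 147 + 611·16 = 9923 (mod 18941).
Unique solution in [0, 18941): x = 9923.

Final answer: x ≡ 9923 (mod 18941); the representative in [0, 18941) is 9923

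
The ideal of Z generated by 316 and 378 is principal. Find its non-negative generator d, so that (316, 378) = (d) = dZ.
In the PID Z, (a, b) is generated by gcd(a, b). Compute gcd(378, 316) with the extended Euclidean algorithm, tracking rows (r, s, t) with s·378 + t·316 = r:
  row A: (378, 1, 0)   [1·378 + 0·316 = 378]
  row B: (316, 0, 1)   [0·378 + 1·316 = 316]
  378 = 1·316 + 62   → row C = row A − 1·row B = (62, 1, −1)   [check: 1·378 − 1·316 = 62]
  316 = 5·62 + 6   → row D = row B − 5·row C = (6, −5, 6)   [check: −5·378 + 6·316 = 6]
  62 = 10·6 + 2   → row E = row C − 10·row D = (2, 51, −61)   [check: 51·378 − 61·316 = 2]
  6 = 3·2 + 0   → remainder 0, stop. gcd = 2 (last nonzero row E).
So gcd(316, 378) = 2, with Bézout identity 51·378 − 61·316 = 2. Containment (⊇): the Bézout identity exhibits 2 as an element of (316, 378), giving (2) ⊆ (316, 378). Containment (⊆): since 2 | 316 and 2 | 378 (316 = 2·158, 378 = 2·189), every Z-linear combination of 316 and 378 is divisible by 2, so (316, 378) ⊆ (2). Therefore (316, 378) = (2), d = 2.

Final answer: (316, 378) = (2); d = 2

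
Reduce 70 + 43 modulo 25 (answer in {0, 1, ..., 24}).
13

Reduce the summands first: 70 ≡ 20, 43 ≡ 18 (mod 25), so 70 + 43 ≡ 20 + 18 (mod 25). 20 + 18 = 38; 38 = 1·25 + 13, so (70 + 43) mod 25 = 13.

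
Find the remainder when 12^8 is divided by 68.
16

Use repeated squaring. Binary(8) = 1000. Walk through the bits of the exponent 8 left-to-right: at each bit after the leading one, square the running value, then multiply by 12 if the bit is 1 (always reducing mod 68):
  bit 1 = 1 (leading): start with 12.
  bit 2 = 0: square 12^2 = 144 ≡ 8 (mod 68).
  bit 3 = 0: square 8^2 = 64 (mod 68).
  bit 4 = 0: square 64^2 = 4096 ≡ 16 (mod 68).
Final value: 12^8 ≡ 16 (mod 68).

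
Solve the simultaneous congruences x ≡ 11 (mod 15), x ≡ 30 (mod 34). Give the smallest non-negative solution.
x ≡ 506 (mod 510); the representative in [0, 510) is 506

The moduli 15, 34 are pairwise coprime, so by the CRT there is a unique solution mod 15·34 = 510.
Solve by successive substitution. Start with x ≡ 11 (mod 15).
  Combine with x ≡ 30 (mod 34): write x = 11 + 15·t and require 11 + 15·t ≡ 30 (mod 34), i.e. 15·t ≡ 30 − 11 ≡ 19 (mod 34). Since 15^(−1) ≡ 25 (mod 34), t ≡ 25·19 ≡ 33 (mod 34). So x ≡ 11 + 15·33 = 506 (mod 510).
Unique solution in [0, 510): x = 506.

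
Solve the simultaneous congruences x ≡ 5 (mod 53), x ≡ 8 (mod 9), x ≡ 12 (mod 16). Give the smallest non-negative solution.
x ≡ 6524 (mod 7632); the representative in [0, 7632) is 6524

The moduli 53, 9, 16 are pairwise coprime, so by the CRT there is a unique solution mod 53·9·16 = 7632.
Solve by successive substitution. Start with x ≡ 5 (mod 53).
  Combine with x ≡ 8 (mod 9): write x = 5 + 53·t and require 5 + 53·t ≡ 8 (mod 9), i.e. 53·t ≡ 8 − 5 ≡ 3 (mod 9). Since 53^(−1) ≡ 8 (mod 9) (53 ≡ 8 (mod 9)), t ≡ 8·3 ≡ 6 (mod 9). So x ≡ 5 + 53·6 = 323 (mod 477).
  Combine with x ≡ 12 (mod 16): write x = 323 + 477·t and require 323 + 477·t ≡ 12 (mod 16), i.e. 477·t ≡ 12 − 323 ≡ 9 (mod 16). Since 477^(−1) ≡ 5 (mod 16) (477 ≡ 13 (mod 16)), t ≡ 5·9 ≡ 13 (mod 16). So x ≡ 323 + 477·13 = 6524 (mod 7632).
Unique solution in [0, 7632): x = 6524.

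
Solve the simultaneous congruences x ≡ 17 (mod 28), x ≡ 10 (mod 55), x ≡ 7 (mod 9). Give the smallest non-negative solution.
x ≡ 5785 (mod 13860); the representative in [0, 13860) is 5785

The moduli 28, 55, 9 are pairwise coprime, so by the CRT there is a unique solution mod 28·55·9 = 13860.
Solve by successive substitution. Start with x ≡ 17 (mod 28).
  Combine with x ≡ 10 (mod 55): write x = 17 + 28·t and require 17 + 28·t ≡ 10 (mod 55), i.e. 28·t ≡ 10 − 17 ≡ 48 (mod 55). Since 28^(−1) ≡ 2 (mod 55), t ≡ 2·48 ≡ 41 (mod 55). So x ≡ 17 + 28·41 = 1165 (mod 1540).
  Combine with x ≡ 7 (mod 9): write x = 1165 + 1540·t and require 1165 + 1540·t ≡ 7 (mod 9), i.e. 1540·t ≡ 7 − 1165 ≡ 3 (mod 9). Since 1540^(−1) ≡ 1 (mod 9) (1540 ≡ 1 (mod 9)), t ≡ 1·3 ≡ 3 (mod 9). So x ≡ 1165 + 1540·3 = 5785 (mod 13860).
Unique solution in [0, 13860): x = 5785.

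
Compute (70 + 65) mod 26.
Reduce the summands first: 70 ≡ 18, 65 ≡ 13 (mod 26), so 70 + 65 ≡ 18 + 13 (mod 26). 18 + 13 = 31; 31 = 1·26 + 5, so (70 + 65) mod 26 = 5.

Final answer: 5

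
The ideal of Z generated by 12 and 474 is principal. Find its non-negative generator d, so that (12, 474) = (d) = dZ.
(12, 474) = (6); d = 6

In the PID Z, (a, b) is generated by gcd(a, b). Compute gcd(474, 12) with the extended Euclidean algorithm, tracking rows (r, s, t) with s·474 + t·12 = r:
  row A: (474, 1, 0)   [1·474 + 0·12 = 474]
  row B: (12, 0, 1)   [0·474 + 1·12 = 12]
  474 = 39·12 + 6   → row C = row A − 39·row B = (6, 1, −39)   [check: 1·474 − 39·12 = 6]
  12 = 2·6 + 0   → remainder 0, stop. gcd = 6 (last nonzero row C).
So gcd(12, 474) = 6, with Bézout identity 1·474 − 39·12 = 6. Containment (⊇): the Bézout identity exhibits 6 as an element of (12, 474), giving (6) ⊆ (12, 474). Containment (⊆): since 6 | 12 and 6 | 474 (12 = 6·2, 474 = 6·79), every Z-linear combination of 12 and 474 is divisible by 6, so (12, 474) ⊆ (6). Therefore (12, 474) = (6), d = 6.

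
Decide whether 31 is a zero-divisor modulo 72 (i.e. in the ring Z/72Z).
gcd(31, 72) = 1, so 31 is a unit in Z/72Z (it has a multiplicative inverse). A unit cannot be a zero-divisor: if 31·b ≡ 0 then multiplying both sides by 31^(−1) gives b ≡ 0. So 31 is not a zero-divisor.

Final answer: NO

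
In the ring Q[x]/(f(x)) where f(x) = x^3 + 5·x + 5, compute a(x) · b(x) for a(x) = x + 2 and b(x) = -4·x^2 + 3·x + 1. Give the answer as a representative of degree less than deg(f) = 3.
a · b ≡ -5·x^2 + 27·x + 22 (mod f(x))

First multiply in Q[x] without reducing: a · b = -4·x^3 - 5·x^2 + 7·x + 2. Now divide by f(x) = x^3 + 5·x + 5, eliminating the leading term at each step:
  leading term -4·x^3: subtract (-4)·f(x) = -4·x^3 - 20·x - 20, leaving -5·x^2 + 27·x + 22
The degree is now < 3, so this is the remainder. Hence a · b ≡ -5·x^2 + 27·x + 22 in Q[x]/(f).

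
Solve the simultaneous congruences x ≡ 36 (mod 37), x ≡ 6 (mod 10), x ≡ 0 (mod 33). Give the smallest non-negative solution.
The moduli 37, 10, 33 are pairwise coprime, so by the CRT there is a unique solution mod 37·10·33 = 12210.
Solve by successive substitution. Start with x ≡ 36 (mod 37).
  Combine with x ≡ 6 (mod 10): write x = 36 + 37·t and require 36 + 37·t ≡ 6 (mod 10), i.e. 37·t ≡ 6 − 36 ≡ 0 (mod 10). Since 37^(−1) ≡ 3 (mod 10) (37 ≡ 7 (mod 10)), t ≡ 3·0 ≡ 0 (mod 10). So x ≡ 36 + 37·0 = 36 (mod 370).
  Combine with x ≡ 0 (mod 33): write x = 36 + 370·t and require 36 + 370·t ≡ 0 (mod 33), i.e. 370·t ≡ 0 − 36 ≡ 30 (mod 33). Since 370^(−1) ≡ 19 (mod 33) (370 ≡ 7 (mod 33)), t ≡ 19·30 ≡ 9 (mod 33). So x ≡ 36 + 370·9 = 3366 (mod 12210).
Unique solution in [0, 12210): x = 3366.

Final answer: x ≡ 3366 (mod 12210); the representative in [0, 12210) is 3366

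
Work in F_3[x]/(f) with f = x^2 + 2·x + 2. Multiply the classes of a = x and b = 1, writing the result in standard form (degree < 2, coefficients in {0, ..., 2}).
Multiply as integer polynomials: a · b = x. Reducing coefficients mod 3: a · b ≡ x. This already has degree < 2, so no reduction by f is needed. Hence a · b ≡ x in F_3[x]/(f).

Final answer: a · b ≡ x (mod f(x))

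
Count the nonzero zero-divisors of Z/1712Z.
Z/1712Z has 863 nonzero zero-divisors

In Z/1712Z each nonzero element is either a unit (gcd with 1712 is 1) or a zero-divisor (gcd > 1). The number of units is φ(1712): factorise 1712 = 2^4 · 107, so φ(1712) = (2^4 − 2^3) · (107 − 1) = 8 · 106 = 848. The nonzero elements number 1712 − 1 = 1711. Hence the nonzero zero-divisors number 1711 − 848 = 863.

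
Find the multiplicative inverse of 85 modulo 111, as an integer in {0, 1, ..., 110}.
Apply the extended Euclidean algorithm to (111, 85), tracking rows (r, s, t) with s·111 + t·85 = r. Each division r_prev = q·r_cur + r_new produces the new row as (previous row) − q·(current row):
  row A: (111, 1, 0)   [1·111 + 0·85 = 111]
  row B: (85, 0, 1)   [0·111 + 1·85 = 85]
  111 = 1·85 + 26   → row C = row A − 1·row B = (26, 1, −1)   [check: 1·111 − 1·85 = 26]
  85 = 3·26 + 7   → row D = row B − 3·row C = (7, −3, 4)   [check: −3·111 + 4·85 = 7]
  26 = 3·7 + 5   → row E = row C − 3·row D = (5, 10, −13)   [check: 10·111 − 13·85 = 5]
  7 = 1·5 + 2   → row F = row D − 1·row E = (2, −13, 17)   [check: −13·111 + 17·85 = 2]
  5 = 2·2 + 1   → row G = row E − 2·row F = (1, 36, −47)   [check: 36·111 − 47·85 = 1]
  2 = 2·1 + 0   → remainder 0, stop. gcd = 1 (last nonzero row G).
The gcd is 1, so 85 is invertible mod 111. The last nonzero row gives 36·111 − 47·85 = 1, so t = −47. So 85^(−1) ≡ −47 ≡ 64 (mod 111). Verify: 85 · 64 = 5440 ≡ 1 (mod 111). ✓

Final answer: 85^(−1) ≡ 64 (mod 111)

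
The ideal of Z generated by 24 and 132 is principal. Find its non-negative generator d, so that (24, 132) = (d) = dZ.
In the PID Z, (a, b) is generated by gcd(a, b). Compute gcd(132, 24) with the extended Euclidean algorithm, tracking rows (r, s, t) with s·132 + t·24 = r:
  row A: (132, 1, 0)   [1·132 + 0·24 = 132]
  row B: (24, 0, 1)   [0·132 + 1·24 = 24]
  132 = 5·24 + 12   → row C = row A − 5·row B = (12, 1, −5)   [check: 1·132 − 5·24 = 12]
  24 = 2·12 + 0   → remainder 0, stop. gcd = 12 (last nonzero row C).
So gcd(24, 132) = 12, with Bézout identity 1·132 − 5·24 = 12. Containment (⊇): the Bézout identity exhibits 12 as an element of (24, 132), giving (12) ⊆ (24, 132). Containment (⊆): since 12 | 24 and 12 | 132 (24 = 12·2, 132 = 12·11), every Z-linear combination of 24 and 132 is divisible by 12, so (24, 132) ⊆ (12). Therefore (24, 132) = (12), d = 12.

Final answer: (24, 132) = (12); d = 12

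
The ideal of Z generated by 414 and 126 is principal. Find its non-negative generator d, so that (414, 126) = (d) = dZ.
(414, 126) = (18); d = 18

In the PID Z, (a, b) is generated by gcd(a, b). Compute gcd(414, 126) with the extended Euclidean algorithm, tracking rows (r, s, t) with s·414 + t·126 = r:
  row A: (414, 1, 0)   [1·414 + 0·126 = 414]
  row B: (126, 0, 1)   [0·414 + 1·126 = 126]
  414 = 3·126 + 36   → row C = row A − 3·row B = (36, 1, −3)   [check: 1·414 − 3·126 = 36]
  126 = 3·36 + 18   → row D = row B − 3·row C = (18, −3, 10)   [check: −3·414 + 10·126 = 18]
  36 = 2·18 + 0   → remainder 0, stop. gcd = 18 (last nonzero row D).
So gcd(414, 126) = 18, with Bézout identity −3·414 + 10·126 = 18. Containment (⊇): the Bézout identity exhibits 18 as an element of (414, 126), giving (18) ⊆ (414, 126). Containment (⊆): since 18 | 414 and 18 | 126 (414 = 18·23, 126 = 18·7), every Z-linear combination of 414 and 126 is divisible by 18, so (414, 126) ⊆ (18). Therefore (414, 126) = (18), d = 18.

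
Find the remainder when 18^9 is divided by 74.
Use repeated squaring. Binary(9) = 1001. Walk through the bits of the exponent 9 left-to-right: at each bit after the leading one, square the running value, then multiply by 18 if the bit is 1 (always reducing mod 74):
  bit 1 = 1 (leading): start with 18.
  bit 2 = 0: square 18^2 = 324 ≡ 28 (mod 74).
  bit 3 = 0: square 28^2 = 784 ≡ 44 (mod 74).
  bit 4 = 1: square 44^2 = 1936 ≡ 12; bit is 1, so multiply 12·18 = 216 ≡ 68 (mod 74).
Final value: 18^9 ≡ 68 (mod 74).

Final answer: 68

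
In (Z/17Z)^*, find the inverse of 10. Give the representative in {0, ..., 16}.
Apply the extended Euclidean algorithm to (17, 10), tracking rows (r, s, t) with s·17 + t·10 = r. Each division r_prev = q·r_cur + r_new produces the new row as (previous row) − q·(current row):
  row A: (17, 1, 0)   [1·17 + 0·10 = 17]
  row B: (10, 0, 1)   [0·17 + 1·10 = 10]
  17 = 1·10 + 7   → row C = row A − 1·row B = (7, 1, −1)   [check: 1·17 − 1·10 = 7]
  10 = 1·7 + 3   → row D = row B − 1·row C = (3, −1, 2)   [check: −1·17 + 2·10 = 3]
  7 = 2·3 + 1   → row E = row C − 2·row D = (1, 3, −5)   [check: 3·17 − 5·10 = 1]
  3 = 3·1 + 0   → remainder 0, stop. gcd = 1 (last nonzero row E).
The gcd is 1, so 10 is invertible mod 17. The last nonzero row gives 3·17 − 5·10 = 1, so t = −5. So 10^(−1) ≡ −5 ≡ 12 (mod 17). Verify: 10 · 12 = 120 ≡ 1 (mod 17). ✓

Final answer: 10^(−1) ≡ 12 (mod 17)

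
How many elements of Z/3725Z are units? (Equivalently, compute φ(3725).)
An element a ∈ Z/3725Z is a unit iff gcd(a, 3725) = 1, so the number of units is φ(3725). φ is multiplicative, with φ(p^e) = p^e − p^(e−1). Factorise 3725 = 5^2 · 149. Then
  φ(3725) = (5^2 − 5^1) · (149 − 1) = 20 · 148 = 2960.

Final answer: Z/3725Z has φ(3725) = 2960 units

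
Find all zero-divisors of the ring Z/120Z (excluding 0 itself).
An element a ∈ Z/120Z (with a ≠ 0) is a zero-divisor iff gcd(a, 120) > 1 (because a is a unit precisely when gcd(a, n) = 1, and in Z/nZ every nonzero, non-unit element is a zero-divisor). Scan a = 1, ..., 119 and keep those with gcd(a, 120) > 1:
  gcd(2, 120) = 2, gcd(3, 120) = 3, gcd(4, 120) = 4, gcd(5, 120) = 5, gcd(6, 120) = 6, gcd(8, 120) = 8, gcd(9, 120) = 3, gcd(10, 120) = 10, gcd(12, 120) = 12, gcd(14, 120) = 2, gcd(15, 120) = 15, gcd(16, 120) = 8, gcd(18, 120) = 6, gcd(20, 120) = 20, gcd(21, 120) = 3, gcd(22, 120) = 2, gcd(24, 120) = 24, gcd(25, 120) = 5, gcd(26, 120) = 2, gcd(27, 120) = 3, gcd(28, 120) = 4, gcd(30, 120) = 30, gcd(32, 120) = 8, gcd(33, 120) = 3, gcd(34, 120) = 2, gcd(35, 120) = 5, gcd(36, 120) = 12, gcd(38, 120) = 2, gcd(39, 120) = 3, gcd(40, 120) = 40, gcd(42, 120) = 6, gcd(44, 120) = 4, gcd(45, 120) = 15, gcd(46, 120) = 2, gcd(48, 120) = 24, gcd(50, 120) = 10, gcd(51, 120) = 3, gcd(52, 120) = 4, gcd(54, 120) = 6, gcd(55, 120) = 5, gcd(56, 120) = 8, gcd(57, 120) = 3, gcd(58, 120) = 2, gcd(60, 120) = 60, gcd(62, 120) = 2, gcd(63, 120) = 3, gcd(64, 120) = 8, gcd(65, 120) = 5, gcd(66, 120) = 6, gcd(68, 120) = 4, gcd(69, 120) = 3, gcd(70, 120) = 10, gcd(72, 120) = 24, gcd(74, 120) = 2, gcd(75, 120) = 15, gcd(76, 120) = 4, gcd(78, 120) = 6, gcd(80, 120) = 40, gcd(81, 120) = 3, gcd(82, 120) = 2, gcd(84, 120) = 12, gcd(85, 120) = 5, gcd(86, 120) = 2, gcd(87, 120) = 3, gcd(88, 120) = 8, gcd(90, 120) = 30, gcd(92, 120) = 4, gcd(93, 120) = 3, gcd(94, 120) = 2, gcd(95, 120) = 5, gcd(96, 120) = 24, gcd(98, 120) = 2, gcd(99, 120) = 3, gcd(100, 120) = 20, gcd(102, 120) = 6, gcd(104, 120) = 8, gcd(105, 120) = 15, gcd(106, 120) = 2, gcd(108, 120) = 12, gcd(110, 120) = 10, gcd(111, 120) = 3, gcd(112, 120) = 8, gcd(114, 120) = 6, gcd(115, 120) = 5, gcd(116, 120) = 4, gcd(117, 120) = 3, gcd(118, 120) = 2.
All other a ∈ {1, ..., 119} have gcd(a, 120) = 1 and are units. So the nonzero zero-divisors are exactly the 87 values of a appearing in this scan.

Final answer: nonzero zero-divisors of Z/120Z = {2, 3, 4, 5, 6, 8, 9, 10, 12, 14, 15, 16, 18, 20, 21, 22, 24, 25, 26, 27, 28, 30, 32, 33, 34, 35, 36, 38, 39, 40, 42, 44, 45, 46, 48, 50, 51, 52, 54, 55, 56, 57, 58, 60, 62, 63, 64, 65, 66, 68, 69, 70, 72, 74, 75, 76, 78, 80, 81, 82, 84, 85, 86, 87, 88, 90, 92, 93, 94, 95, 96, 98, 99, 100, 102, 104, 105, 106, 108, 110, 111, 112, 114, 115, 116, 117, 118}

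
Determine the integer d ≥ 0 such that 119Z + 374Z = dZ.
(119, 374) = (17); d = 17

In the PID Z, (a, b) is generated by gcd(a, b). Compute gcd(374, 119) with the extended Euclidean algorithm, tracking rows (r, s, t) with s·374 + t·119 = r:
  row A: (374, 1, 0)   [1·374 + 0·119 = 374]
  row B: (119, 0, 1)   [0·374 + 1·119 = 119]
  374 = 3·119 + 17   → row C = row A − 3·row B = (17, 1, −3)   [check: 1·374 − 3·119 = 17]
  119 = 7·17 + 0   → remainder 0, stop. gcd = 17 (last nonzero row C).
So gcd(119, 374) = 17, with Bézout identity 1·374 − 3·119 = 17. Containment (⊇): the Bézout identity exhibits 17 as an element of (119, 374), giving (17) ⊆ (119, 374). Containment (⊆): since 17 | 119 and 17 | 374 (119 = 17·7, 374 = 17·22), every Z-linear combination of 119 and 374 is divisible by 17, so (119, 374) ⊆ (17). Therefore (119, 374) = (17), d = 17.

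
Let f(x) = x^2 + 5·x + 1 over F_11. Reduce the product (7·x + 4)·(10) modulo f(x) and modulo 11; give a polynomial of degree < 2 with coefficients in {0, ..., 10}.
Multiply as integer polynomials: a · b = 70·x + 40. Reducing coefficients mod 11: a · b ≡ 4·x + 7. This already has degree < 2, so no reduction by f is needed. Hence a · b ≡ 4·x + 7 in F_11[x]/(f).

Final answer: a · b ≡ 4·x + 7 (mod f(x))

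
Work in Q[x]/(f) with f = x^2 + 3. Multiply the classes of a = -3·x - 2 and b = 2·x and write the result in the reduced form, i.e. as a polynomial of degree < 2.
a · b ≡ 18 - 4·x (mod f(x))

First multiply in Q[x] without reducing: a · b = -6·x^2 - 4·x. Now divide by f(x) = x^2 + 3, eliminating the leading term at each step:
  leading term -6·x^2: subtract (-6)·f(x) = -6·x^2 - 18, leaving 18 - 4·x
The degree is now < 2, so this is the remainder. Hence a · b ≡ 18 - 4·x in Q[x]/(f).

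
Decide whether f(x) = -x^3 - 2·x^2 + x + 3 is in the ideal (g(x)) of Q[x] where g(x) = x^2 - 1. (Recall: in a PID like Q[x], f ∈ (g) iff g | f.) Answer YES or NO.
NO

In Q[x] the ideal (g) consists of all multiples of g, so f ∈ (g) iff g | f, i.e. iff the remainder of f on division by g is 0. Divide f by g (g is monic, so eliminate the leading term of the running remainder at each step):
  leading term -x^3: subtract (-x)·g(x) = -x^3 + x, leaving 3 - 2·x^2
  leading term -2·x^2: subtract (-2)·g(x) = 2 - 2·x^2, leaving 1
The remainder r(x) = 1 ≠ 0 (and deg r < deg g), so g ∤ f, i.e. f ∉ (g).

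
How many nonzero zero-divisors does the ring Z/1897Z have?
In Z/1897Z each nonzero element is either a unit (gcd with 1897 is 1) or a zero-divisor (gcd > 1). The number of units is φ(1897): factorise 1897 = 7 · 271, so φ(1897) = (7 − 1) · (271 − 1) = 6 · 270 = 1620. The nonzero elements number 1897 − 1 = 1896. Hence the nonzero zero-divisors number 1896 − 1620 = 276.

Final answer: Z/1897Z has 276 nonzero zero-divisors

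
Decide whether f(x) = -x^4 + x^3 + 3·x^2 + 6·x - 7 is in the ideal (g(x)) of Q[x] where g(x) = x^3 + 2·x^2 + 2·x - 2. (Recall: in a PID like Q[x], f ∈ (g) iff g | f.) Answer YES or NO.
In Q[x] the ideal (g) consists of all multiples of g, so f ∈ (g) iff g | f, i.e. iff the remainder of f on division by g is 0. Divide f by g (g is monic, so eliminate the leading term of the running remainder at each step):
  leading term -x^4: subtract (-x)·g(x) = -x^4 - 2·x^3 - 2·x^2 + 2·x, leaving 3·x^3 + 5·x^2 + 4·x - 7
  leading term 3·x^3: subtract (3)·g(x) = 3·x^3 + 6·x^2 + 6·x - 6, leaving -x^2 - 2·x - 1
The remainder r(x) = -x^2 - 2·x - 1 ≠ 0 (and deg r < deg g), so g ∤ f, i.e. f ∉ (g).

Final answer: NO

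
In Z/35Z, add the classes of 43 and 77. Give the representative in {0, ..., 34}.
15

Reduce the summands first: 43 ≡ 8, 77 ≡ 7 (mod 35), so 43 + 77 ≡ 8 + 7 (mod 35). 8 + 7 = 15; 15 = 0·35 + 15, so (43 + 77) mod 35 = 15.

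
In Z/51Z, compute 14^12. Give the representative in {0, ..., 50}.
4

Use repeated squaring. Binary(12) = 1100. Walk through the bits of the exponent 12 left-to-right: at each bit after the leading one, square the running value, then multiply by 14 if the bit is 1 (always reducing mod 51):
  bit 1 = 1 (leading): start with 14.
  bit 2 = 1: square 14^2 = 196 ≡ 43; bit is 1, so multiply 43·14 = 602 ≡ 41 (mod 51).
  bit 3 = 0: square 41^2 = 1681 ≡ 49 (mod 51).
  bit 4 = 0: square 49^2 = 2401 ≡ 4 (mod 51).
Final value: 14^12 ≡ 4 (mod 51).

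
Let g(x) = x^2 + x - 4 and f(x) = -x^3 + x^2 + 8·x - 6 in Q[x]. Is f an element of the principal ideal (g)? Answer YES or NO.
NO

In Q[x] the ideal (g) consists of all multiples of g, so f ∈ (g) iff g | f, i.e. iff the remainder of f on division by g is 0. Divide f by g (g is monic, so eliminate the leading term of the running remainder at each step):
  leading term -x^3: subtract (-x)·g(x) = -x^3 - x^2 + 4·x, leaving 2·x^2 + 4·x - 6
  leading term 2·x^2: subtract (2)·g(x) = 2·x^2 + 2·x - 8, leaving 2·x + 2
The remainder r(x) = 2·x + 2 ≠ 0 (and deg r < deg g), so g ∤ f, i.e. f ∉ (g).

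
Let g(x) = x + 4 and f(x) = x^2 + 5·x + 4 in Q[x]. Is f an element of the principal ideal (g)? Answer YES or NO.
YES

In Q[x] the ideal (g) consists of all multiples of g, so f ∈ (g) iff g | f, i.e. iff the remainder of f on division by g is 0. Divide f by g (g is monic, so eliminate the leading term of the running remainder at each step):
  leading term x^2: subtract (x)·g(x) = x^2 + 4·x, leaving x + 4
  leading term x: subtract (1)·g(x) = x + 4, leaving 0
The remainder is 0, so f(x) = g(x) · h(x) with h(x) = x + 1. Hence g | f, i.e. f ∈ (g).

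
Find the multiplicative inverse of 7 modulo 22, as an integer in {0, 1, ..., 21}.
Apply the extended Euclidean algorithm to (22, 7), tracking rows (r, s, t) with s·22 + t·7 = r. Each division r_prev = q·r_cur + r_new produces the new row as (previous row) − q·(current row):
  row A: (22, 1, 0)   [1·22 + 0·7 = 22]
  row B: (7, 0, 1)   [0·22 + 1·7 = 7]
  22 = 3·7 + 1   → row C = row A − 3·row B = (1, 1, −3)   [check: 1·22 − 3·7 = 1]
  7 = 7·1 + 0   → remainder 0, stop. gcd = 1 (last nonzero row C).
The gcd is 1, so 7 is invertible mod 22. The last nonzero row gives 1·22 − 3·7 = 1, so t = −3. So 7^(−1) ≡ −3 ≡ 19 (mod 22). Verify: 7 · 19 = 133 ≡ 1 (mod 22). ✓

Final answer: 7^(−1) ≡ 19 (mod 22)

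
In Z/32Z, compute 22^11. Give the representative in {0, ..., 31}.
0

Use repeated squaring. Binary(11) = 1011. Walk through the bits of the exponent 11 left-to-right: at each bit after the leading one, square the running value, then multiply by 22 if the bit is 1 (always reducing mod 32):
  bit 1 = 1 (leading): start with 22.
  bit 2 = 0: square 22^2 = 484 ≡ 4 (mod 32).
  bit 3 = 1: square 4^2 = 16; bit is 1, so multiply 16·22 = 352 ≡ 0 (mod 32).
  bit 4 = 1: square 0^2 = 0; bit is 1, so multiply 0·22 = 0 (mod 32).
Final value: 22^11 ≡ 0 (mod 32).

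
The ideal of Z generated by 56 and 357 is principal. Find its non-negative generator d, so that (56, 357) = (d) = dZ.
In the PID Z, (a, b) is generated by gcd(a, b). Compute gcd(357, 56) with the extended Euclidean algorithm, tracking rows (r, s, t) with s·357 + t·56 = r:
  row A: (357, 1, 0)   [1·357 + 0·56 = 357]
  row B: (56, 0, 1)   [0·357 + 1·56 = 56]
  357 = 6·56 + 21   → row C = row A − 6·row B = (21, 1, −6)   [check: 1·357 − 6·56 = 21]
  56 = 2·21 + 14   → row D = row B − 2·row C = (14, −2, 13)   [check: −2·357 + 13·56 = 14]
  21 = 1·14 + 7   → row E = row C − 1·row D = (7, 3, −19)   [check: 3·357 − 19·56 = 7]
  14 = 2·7 + 0   → remainder 0, stop. gcd = 7 (last nonzero row E).
So gcd(56, 357) = 7, with Bézout identity 3·357 − 19·56 = 7. Containment (⊇): the Bézout identity exhibits 7 as an element of (56, 357), giving (7) ⊆ (56, 357). Containment (⊆): since 7 | 56 and 7 | 357 (56 = 7·8, 357 = 7·51), every Z-linear combination of 56 and 357 is divisible by 7, so (56, 357) ⊆ (7). Therefore (56, 357) = (7), d = 7.

Final answer: (56, 357) = (7); d = 7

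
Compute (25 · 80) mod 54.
Reduce the factors first: 80 ≡ 26 (mod 54), so 25 · 80 ≡ 25 · 26 (mod 54). 25 · 26 = 650. Dividing by 54: 650 = 12·54 + 2. So (25 · 80) mod 54 = 2.

Final answer: 2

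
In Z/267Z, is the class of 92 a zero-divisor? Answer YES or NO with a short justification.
NO

gcd(92, 267) = 1, so 92 is a unit in Z/267Z (it has a multiplicative inverse). A unit cannot be a zero-divisor: if 92·b ≡ 0 then multiplying both sides by 92^(−1) gives b ≡ 0. So 92 is not a zero-divisor.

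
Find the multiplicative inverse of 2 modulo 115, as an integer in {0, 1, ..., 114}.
2^(−1) ≡ 58 (mod 115)

Apply the extended Euclidean algorithm to (115, 2), tracking rows (r, s, t) with s·115 + t·2 = r. Each division r_prev = q·r_cur + r_new produces the new row as (previous row) − q·(current row):
  row A: (115, 1, 0)   [1·115 + 0·2 = 115]
  row B: (2, 0, 1)   [0·115 + 1·2 = 2]
  115 = 57·2 + 1   → row C = row A − 57·row B = (1, 1, −57)   [check: 1·115 − 57·2 = 1]
  2 = 2·1 + 0   → remainder 0, stop. gcd = 1 (last nonzero row C).
The gcd is 1, so 2 is invertible mod 115. The last nonzero row gives 1·115 − 57·2 = 1, so t = −57. So 2^(−1) ≡ −57 ≡ 58 (mod 115). Verify: 2 · 58 = 116 ≡ 1 (mod 115). ✓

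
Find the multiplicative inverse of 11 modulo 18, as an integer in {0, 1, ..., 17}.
Apply the extended Euclidean algorithm to (18, 11), tracking rows (r, s, t) with s·18 + t·11 = r. Each division r_prev = q·r_cur + r_new produces the new row as (previous row) − q·(current row):
  row A: (18, 1, 0)   [1·18 + 0·11 = 18]
  row B: (11, 0, 1)   [0·18 + 1·11 = 11]
  18 = 1·11 + 7   → row C = row A − 1·row B = (7, 1, −1)   [check: 1·18 − 1·11 = 7]
  11 = 1·7 + 4   → row D = row B − 1·row C = (4, −1, 2)   [check: −1·18 + 2·11 = 4]
  7 = 1·4 + 3   → row E = row C − 1·row D = (3, 2, −3)   [check: 2·18 − 3·11 = 3]
  4 = 1·3 + 1   → row F = row D − 1·row E = (1, −3, 5)   [check: −3·18 + 5·11 = 1]
  3 = 3·1 + 0   → remainder 0, stop. gcd = 1 (last nonzero row F).
The gcd is 1, so 11 is invertible mod 18. The last nonzero row gives −3·18 + 5·11 = 1, so t = 5. So 11^(−1) ≡ 5 (mod 18). Verify: 11 · 5 = 55 ≡ 1 (mod 18). ✓

Final answer: 11^(−1) ≡ 5 (mod 18)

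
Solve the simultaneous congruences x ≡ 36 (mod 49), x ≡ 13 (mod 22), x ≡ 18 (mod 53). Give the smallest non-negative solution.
x ≡ 53495 (mod 57134); the representative in [0, 57134) is 53495

The moduli 49, 22, 53 are pairwise coprime, so by the CRT there is a unique solution mod 49·22·53 = 57134.
Solve by successive substitution. Start with x ≡ 36 (mod 49).
  Combine with x ≡ 13 (mod 22): write x = 36 + 49·t and require 36 + 49·t ≡ 13 (mod 22), i.e. 49·t ≡ 13 − 36 ≡ 21 (mod 22). Since 49^(−1) ≡ 9 (mod 22) (49 ≡ 5 (mod 22)), t ≡ 9·21 ≡ 13 (mod 22). So x ≡ 36 + 49·13 = 673 (mod 1078).
  Combine with x ≡ 18 (mod 53): write x = 673 + 1078·t and require 673 + 1078·t ≡ 18 (mod 53), i.e. 1078·t ≡ 18 − 673 ≡ 34 (mod 53). Since 1078^(−1) ≡ 3 (mod 53) (1078 ≡ 18 (mod 53)), t ≡ 3·34 ≡ 49 (mod 53). So x ≡ 673 + 1078·49 = 53495 (mod 57134).
Unique solution in [0, 57134): x = 53495.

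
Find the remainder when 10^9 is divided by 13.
12

Use repeated squaring. Binary(9) = 1001. Walk through the bits of the exponent 9 left-to-right: at each bit after the leading one, square the running value, then multiply by 10 if the bit is 1 (always reducing mod 13):
  bit 1 = 1 (leading): start with 10.
  bit 2 = 0: square 10^2 = 100 ≡ 9 (mod 13).
  bit 3 = 0: square 9^2 = 81 ≡ 3 (mod 13).
  bit 4 = 1: square 3^2 = 9; bit is 1, so multiply 9·10 = 90 ≡ 12 (mod 13).
Final value: 10^9 ≡ 12 (mod 13).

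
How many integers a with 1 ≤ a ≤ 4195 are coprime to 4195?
The number of a ∈ {1, ..., 4195} with gcd(a, 4195) = 1 is by definition Euler's totient φ(4195). φ is multiplicative, with φ(p^e) = p^e − p^(e−1). Factorise 4195 = 5 · 839. Then
  φ(4195) = (5 − 1) · (839 − 1) = 4 · 838 = 3352.
So there are 3352 such integers.

Final answer: 3352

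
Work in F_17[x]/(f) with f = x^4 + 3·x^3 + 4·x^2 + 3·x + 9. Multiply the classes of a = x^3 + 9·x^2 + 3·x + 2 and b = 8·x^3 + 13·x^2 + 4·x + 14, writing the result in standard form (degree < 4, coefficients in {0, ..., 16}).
a · b ≡ 13·x^3 + 2·x^2 + 12 (mod f(x))

Multiply as integer polynomials: a · b = 8·x^6 + 85·x^5 + 145·x^4 + 105·x^3 + 164·x^2 + 50·x + 28. Reducing coefficients mod 17: a · b ≡ 8·x^6 + 9·x^4 + 3·x^3 + 11·x^2 + 16·x + 11. Now divide by f(x) = x^4 + 3·x^3 + 4·x^2 + 3·x + 9 in F_17[x], eliminating the leading term at each step:
  leading term 8·x^6: subtract (8·x^2)·f(x) = 8·x^6 + 7·x^5 + 15·x^4 + 7·x^3 + 4·x^2, leaving 10·x^5 + 11·x^4 + 13·x^3 + 7·x^2 + 16·x + 11 (coefficients mod 17)
  leading term 10·x^5: subtract (10·x)·f(x) = 10·x^5 + 13·x^4 + 6·x^3 + 13·x^2 + 5·x, leaving 15·x^4 + 7·x^3 + 11·x^2 + 11·x + 11 (coefficients mod 17)
  leading term 15·x^4: subtract (15)·f(x) = 15·x^4 + 11·x^3 + 9·x^2 + 11·x + 16, leaving 13·x^3 + 2·x^2 + 12 (coefficients mod 17)
The degree is now < 4, so this is the remainder. Hence a · b ≡ 13·x^3 + 2·x^2 + 12 in F_17[x]/(f).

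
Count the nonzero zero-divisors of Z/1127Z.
Z/1127Z has 202 nonzero zero-divisors

In Z/1127Z each nonzero element is either a unit (gcd with 1127 is 1) or a zero-divisor (gcd > 1). The number of units is φ(1127): factorise 1127 = 7^2 · 23, so φ(1127) = (7^2 − 7^1) · (23 − 1) = 42 · 22 = 924. The nonzero elements number 1127 − 1 = 1126. Hence the nonzero zero-divisors number 1126 − 924 = 202.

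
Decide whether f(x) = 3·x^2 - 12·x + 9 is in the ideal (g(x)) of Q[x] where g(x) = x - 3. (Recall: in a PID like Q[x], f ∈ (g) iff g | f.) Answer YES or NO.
In Q[x] the ideal (g) consists of all multiples of g, so f ∈ (g) iff g | f, i.e. iff the remainder of f on division by g is 0. Divide f by g (g is monic, so eliminate the leading term of the running remainder at each step):
  leading term 3·x^2: subtract (3·x)·g(x) = 3·x^2 - 9·x, leaving 9 - 3·x
  leading term -3·x: subtract (-3)·g(x) = 9 - 3·x, leaving 0
The remainder is 0, so f(x) = g(x) · h(x) with h(x) = 3·x - 3. Hence g | f, i.e. f ∈ (g).

Final answer: YES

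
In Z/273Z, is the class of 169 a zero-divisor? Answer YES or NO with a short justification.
YES

gcd(169, 273) = 13 > 1, so 169 is not a unit in Z/273Z. In Z/nZ every nonzero non-unit is a zero-divisor: explicitly, take b = 273/gcd = 21 ≠ 0 (mod 273); then 169·21 = 3549 = 13·273, i.e. 169·21 ≡ 0 (mod 273). So 169 is a zero-divisor.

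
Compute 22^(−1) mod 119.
Apply the extended Euclidean algorithm to (119, 22), tracking rows (r, s, t) with s·119 + t·22 = r. Each division r_prev = q·r_cur + r_new produces the new row as (previous row) − q·(current row):
  row A: (119, 1, 0)   [1·119 + 0·22 = 119]
  row B: (22, 0, 1)   [0·119 + 1·22 = 22]
  119 = 5·22 + 9   → row C = row A − 5·row B = (9, 1, −5)   [check: 1·119 − 5·22 = 9]
  22 = 2·9 + 4   → row D = row B − 2·row C = (4, −2, 11)   [check: −2·119 + 11·22 = 4]
  9 = 2·4 + 1   → row E = row C − 2·row D = (1, 5, −27)   [check: 5·119 − 27·22 = 1]
  4 = 4·1 + 0   → remainder 0, stop. gcd = 1 (last nonzero row E).
The gcd is 1, so 22 is invertible mod 119. The last nonzero row gives 5·119 − 27·22 = 1, so t = −27. So 22^(−1) ≡ −27 ≡ 92 (mod 119). Verify: 22 · 92 = 2024 ≡ 1 (mod 119). ✓

Final answer: 22^(−1) ≡ 92 (mod 119)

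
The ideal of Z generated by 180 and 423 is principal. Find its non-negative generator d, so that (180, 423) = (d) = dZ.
In the PID Z, (a, b) is generated by gcd(a, b). Compute gcd(423, 180) with the extended Euclidean algorithm, tracking rows (r, s, t) with s·423 + t·180 = r:
  row A: (423, 1, 0)   [1·423 + 0·180 = 423]
  row B: (180, 0, 1)   [0·423 + 1·180 = 180]
  423 = 2·180 + 63   → row C = row A − 2·row B = (63, 1, −2)   [check: 1·423 − 2·180 = 63]
  180 = 2·63 + 54   → row D = row B − 2·row C = (54, −2, 5)   [check: −2·423 + 5·180 = 54]
  63 = 1·54 + 9   → row E = row C − 1·row D = (9, 3, −7)   [check: 3·423 − 7·180 = 9]
  54 = 6·9 + 0   → remainder 0, stop. gcd = 9 (last nonzero row E).
So gcd(180, 423) = 9, with Bézout identity 3·423 − 7·180 = 9. Containment (⊇): the Bézout identity exhibits 9 as an element of (180, 423), giving (9) ⊆ (180, 423). Containment (⊆): since 9 | 180 and 9 | 423 (180 = 9·20, 423 = 9·47), every Z-linear combination of 180 and 423 is divisible by 9, so (180, 423) ⊆ (9). Therefore (180, 423) = (9), d = 9.

Final answer: (180, 423) = (9); d = 9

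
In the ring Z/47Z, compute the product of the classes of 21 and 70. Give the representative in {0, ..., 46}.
13

Reduce the factors first: 70 ≡ 23 (mod 47), so 21 · 70 ≡ 21 · 23 (mod 47). 21 · 23 = 483. Dividing by 47: 483 = 10·47 + 13. So (21 · 70) mod 47 = 13.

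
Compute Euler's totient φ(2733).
φ(2733) = 1820

φ is multiplicative, with φ(p^e) = p^e − p^(e−1). Factorise 2733 = 3 · 911. Then
  φ(2733) = (3 − 1) · (911 − 1) = 2 · 910 = 1820.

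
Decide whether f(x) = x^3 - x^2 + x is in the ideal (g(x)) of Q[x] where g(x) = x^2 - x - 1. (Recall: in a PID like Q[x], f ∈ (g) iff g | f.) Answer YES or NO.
In Q[x] the ideal (g) consists of all multiples of g, so f ∈ (g) iff g | f, i.e. iff the remainder of f on division by g is 0. Divide f by g (g is monic, so eliminate the leading term of the running remainder at each step):
  leading term x^3: subtract (x)·g(x) = x^3 - x^2 - x, leaving 2·x
The remainder r(x) = 2·x ≠ 0 (and deg r < deg g), so g ∤ f, i.e. f ∉ (g).

Final answer: NO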